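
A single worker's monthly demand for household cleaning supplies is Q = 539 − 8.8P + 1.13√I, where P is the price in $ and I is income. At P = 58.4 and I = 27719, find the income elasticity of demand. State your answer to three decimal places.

0.441

At P = 58.4, I = 27719: Q = 213.214.
Holding P constant, ∂Q/∂I = 1.13/(2√I) = 0.00339359.
η_I = (∂Q/∂I)·(I/Q) = 0.00339359 × (27719/213.214) = 0.441.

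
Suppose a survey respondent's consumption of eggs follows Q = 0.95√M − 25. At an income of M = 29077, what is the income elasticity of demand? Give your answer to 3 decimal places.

0.591

At M = 29077: Q = 136.994.
dQ/dM = 0.95/(2√M) = 0.0027856 at this income.
η = (dQ/dM)·(M/Q) = 0.0027856 × (29077/136.994) = 0.591.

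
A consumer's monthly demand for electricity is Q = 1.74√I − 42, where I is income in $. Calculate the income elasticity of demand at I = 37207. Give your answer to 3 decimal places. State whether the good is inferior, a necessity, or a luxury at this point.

At I = 37207: Q = 293.631.
dQ/dI = 1.74/(2√I) = 0.00451032 at this income.
η = (dQ/dI)·(I/Q) = 0.00451032 × (37207/293.631) = 0.572.
Since 0 < η < 1, the good is a necessity.

0.572 (necessity)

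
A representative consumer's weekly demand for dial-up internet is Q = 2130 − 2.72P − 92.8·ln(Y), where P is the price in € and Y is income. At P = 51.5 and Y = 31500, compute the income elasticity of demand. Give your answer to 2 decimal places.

At P = 51.5, Y = 31500: Q = 1028.721.
Holding P constant, ∂Q/∂Y = -92.8/Y = -0.00294603.
η_Y = (∂Q/∂Y)·(Y/Q) = -0.00294603 × (31500/1028.721) = -0.09.

-0.09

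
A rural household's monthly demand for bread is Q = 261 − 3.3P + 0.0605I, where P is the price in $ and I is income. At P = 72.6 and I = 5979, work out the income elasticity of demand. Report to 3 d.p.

At P = 72.6, I = 5979: Q = 383.150.
Holding P constant, ∂Q/∂I = 0.0605.
η_I = (∂Q/∂I)·(I/Q) = 0.0605 × (5979/383.150) = 0.944.

0.944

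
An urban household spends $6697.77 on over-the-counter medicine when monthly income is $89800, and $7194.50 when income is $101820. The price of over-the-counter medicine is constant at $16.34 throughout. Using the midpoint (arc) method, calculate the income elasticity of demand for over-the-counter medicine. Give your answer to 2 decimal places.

0.57

With a constant price, Q₁ = 6697.77/16.34 = 409.900 and Q₂ = 7194.50/16.34 = 440.300 (equivalently, work directly with expenditure since P cancels).
Midpoint %ΔQ = (7194.50 − 6697.77)/6946.14 = 0.07151; midpoint %ΔI = (101820 − 89800)/95810 = 0.12546.
η = 0.07151 / 0.12546 = 0.57.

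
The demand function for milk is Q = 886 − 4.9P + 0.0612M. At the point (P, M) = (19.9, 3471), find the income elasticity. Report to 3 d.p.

At P = 19.9, M = 3471: Q = 1000.915.
Holding P constant, ∂Q/∂M = 0.0612.
η_M = (∂Q/∂M)·(M/Q) = 0.0612 × (3471/1000.915) = 0.212.

0.212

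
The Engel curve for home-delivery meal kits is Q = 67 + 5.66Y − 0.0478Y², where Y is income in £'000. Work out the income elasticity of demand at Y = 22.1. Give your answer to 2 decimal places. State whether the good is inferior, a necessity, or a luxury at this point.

0.46 (necessity)

At Y = 22.1: Q = 168.7400.
dQ/dY = 5.66 − 0.0956Y = 3.54724.
η = (dQ/dY)·(Y/Q) = 3.54724 × (22.1/168.7400) = 0.46.
0 < η < 1 ⇒ necessity.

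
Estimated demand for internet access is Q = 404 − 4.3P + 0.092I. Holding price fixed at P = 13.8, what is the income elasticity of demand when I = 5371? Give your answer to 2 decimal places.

At P = 13.8, I = 5371: Q = 838.792.
Holding P constant, ∂Q/∂I = 0.092.
η_I = (∂Q/∂I)·(I/Q) = 0.092 × (5371/838.792) = 0.59.

0.59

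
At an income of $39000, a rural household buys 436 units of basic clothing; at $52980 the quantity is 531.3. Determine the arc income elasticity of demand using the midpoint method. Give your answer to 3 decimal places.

ΔQ = 531.3 − 436 = 95.3; midpoint Q̄ = (436 + 531.3)/2 = 483.65.
ΔI = 52980 − 39000 = 13980; midpoint Ī = (39000 + 52980)/2 = 45990.
η = (ΔQ/Q̄) ÷ (ΔI/Ī) = (95.3/483.65) ÷ (13980/45990) = 0.648.

0.648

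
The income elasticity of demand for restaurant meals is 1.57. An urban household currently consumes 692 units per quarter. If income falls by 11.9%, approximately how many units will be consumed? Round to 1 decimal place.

562.7

%ΔQ ≈ η × %ΔI = 1.57 × (-11.9%) = -18.683%.
New Q ≈ 692 × (1 − 0.18683) = 562.7.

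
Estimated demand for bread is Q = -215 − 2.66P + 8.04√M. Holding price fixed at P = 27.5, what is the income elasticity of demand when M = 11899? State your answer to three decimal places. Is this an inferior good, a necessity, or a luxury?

0.745 (necessity)

At P = 27.5, M = 11899: Q = 588.874.
Holding P constant, ∂Q/∂M = 8.04/(2√M) = 0.0368528.
η_M = (∂Q/∂M)·(M/Q) = 0.0368528 × (11899/588.874) = 0.745.
Since 0 < η < 1, this is a necessity.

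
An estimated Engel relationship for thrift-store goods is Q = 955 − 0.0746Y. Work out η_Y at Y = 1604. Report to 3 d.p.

-0.143

At Y = 1604: Q = 835.342.
dQ/dY = −0.0746.
η = (dQ/dY)·(Y/Q) = -0.0746 × (1604/835.342) = -0.143.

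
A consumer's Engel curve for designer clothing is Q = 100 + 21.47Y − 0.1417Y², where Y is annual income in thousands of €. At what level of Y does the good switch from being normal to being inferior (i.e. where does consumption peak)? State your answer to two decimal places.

75.76

dQ/dY = 21.47 − 0.2834Y.
The good is inferior where dQ/dY < 0. Setting dQ/dY = 0 gives Y = 21.47 / 0.2834 = 75.76.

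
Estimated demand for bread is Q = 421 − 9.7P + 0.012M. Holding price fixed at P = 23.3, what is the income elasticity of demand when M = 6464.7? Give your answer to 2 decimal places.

0.28

At P = 23.3, M = 6464.7: Q = 272.566.
Holding P constant, ∂Q/∂M = 0.012.
η_M = (∂Q/∂M)·(M/Q) = 0.012 × (6464.7/272.566) = 0.28.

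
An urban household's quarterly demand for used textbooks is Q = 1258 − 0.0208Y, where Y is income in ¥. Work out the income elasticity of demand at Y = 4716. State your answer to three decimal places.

At Y = 4716: Q = 1159.907.
dQ/dY = −0.0208.
η = (dQ/dY)·(Y/Q) = -0.0208 × (4716/1159.907) = -0.085.

-0.085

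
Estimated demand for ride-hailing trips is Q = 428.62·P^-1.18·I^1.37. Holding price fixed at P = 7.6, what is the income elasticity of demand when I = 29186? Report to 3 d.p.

1.370

For a multiplicative demand Q = A·P^α·I^β, the income elasticity is β everywhere.
Here β = 1.37, so η = 1.370.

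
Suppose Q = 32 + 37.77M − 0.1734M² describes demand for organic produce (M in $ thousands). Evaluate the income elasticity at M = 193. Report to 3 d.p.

-6.525

At M = 193: Q = 862.6334.
dQ/dM = 37.77 − 0.3468M = -29.16240.
η = (dQ/dM)·(M/Q) = -29.16240 × (193/862.6334) = -6.525.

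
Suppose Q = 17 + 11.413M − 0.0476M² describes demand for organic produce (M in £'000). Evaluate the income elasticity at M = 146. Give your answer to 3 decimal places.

-0.543

At M = 146: Q = 668.6564.
dQ/dM = 11.413 − 0.0952M = -2.48620.
η = (dQ/dM)·(M/Q) = -2.48620 × (146/668.6564) = -0.543.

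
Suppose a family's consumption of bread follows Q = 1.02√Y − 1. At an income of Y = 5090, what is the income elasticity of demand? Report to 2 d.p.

At Y = 5090: Q = 71.771.
dQ/dY = 1.02/(2√Y) = 0.00714844 at this income.
η = (dQ/dY)·(Y/Q) = 0.00714844 × (5090/71.771) = 0.51.

0.51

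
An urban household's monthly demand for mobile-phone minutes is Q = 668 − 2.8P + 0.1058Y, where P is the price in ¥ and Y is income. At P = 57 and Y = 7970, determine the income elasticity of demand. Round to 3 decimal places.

0.624

At P = 57, Y = 7970: Q = 1351.626.
Holding P constant, ∂Q/∂Y = 0.1058.
η_Y = (∂Q/∂Y)·(Y/Q) = 0.1058 × (7970/1351.626) = 0.624.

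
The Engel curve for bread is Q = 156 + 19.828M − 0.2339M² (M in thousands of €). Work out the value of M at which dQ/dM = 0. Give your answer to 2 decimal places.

dQ/dM = 19.828 − 0.4678M.
The good is inferior where dQ/dM < 0. Setting dQ/dM = 0 gives M = 19.828 / 0.4678 = 42.39.

42.39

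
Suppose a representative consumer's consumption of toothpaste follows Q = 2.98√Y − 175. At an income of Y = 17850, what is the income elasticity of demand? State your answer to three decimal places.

At Y = 17850: Q = 223.140.
dQ/dY = 2.98/(2√Y) = 0.0111524 at this income.
η = (dQ/dY)·(Y/Q) = 0.0111524 × (17850/223.140) = 0.892.

0.892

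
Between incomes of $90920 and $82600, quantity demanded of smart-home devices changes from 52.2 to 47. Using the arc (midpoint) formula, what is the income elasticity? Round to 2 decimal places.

ΔQ = 47 − 52.2 = -5.2; midpoint Q̄ = (52.2 + 47)/2 = 49.6.
ΔI = 82600 − 90920 = -8320; midpoint Ī = (90920 + 82600)/2 = 86760.
η = (ΔQ/Q̄) ÷ (ΔI/Ī) = (-5.2/49.6) ÷ (-8320/86760) = 1.09.

1.09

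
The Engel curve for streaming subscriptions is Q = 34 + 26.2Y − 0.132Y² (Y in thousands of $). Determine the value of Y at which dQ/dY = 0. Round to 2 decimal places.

99.24

dQ/dY = 26.2 − 0.264Y.
The good is inferior where dQ/dY < 0. Setting dQ/dY = 0 gives Y = 26.2 / 0.264 = 99.24.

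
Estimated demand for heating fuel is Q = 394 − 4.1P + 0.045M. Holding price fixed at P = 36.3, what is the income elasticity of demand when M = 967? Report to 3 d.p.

At P = 36.3, M = 967: Q = 288.685.
Holding P constant, ∂Q/∂M = 0.045.
η_M = (∂Q/∂M)·(M/Q) = 0.045 × (967/288.685) = 0.151.

0.151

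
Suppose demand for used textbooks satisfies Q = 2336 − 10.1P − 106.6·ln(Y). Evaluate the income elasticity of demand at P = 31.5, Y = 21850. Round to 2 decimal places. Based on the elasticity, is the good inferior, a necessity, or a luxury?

-0.11 (inferior good)

At P = 31.5, Y = 21850: Q = 952.707.
Holding P constant, ∂Q/∂Y = -106.6/Y = -0.00487872.
η_Y = (∂Q/∂Y)·(Y/Q) = -0.00487872 × (21850/952.707) = -0.11.
Since η < 0, this is an inferior good.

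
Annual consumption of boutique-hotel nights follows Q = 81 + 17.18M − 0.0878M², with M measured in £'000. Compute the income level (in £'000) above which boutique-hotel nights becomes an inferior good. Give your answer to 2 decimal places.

97.84

dQ/dM = 17.18 − 0.1756M.
The good is inferior where dQ/dM < 0. Setting dQ/dM = 0 gives M = 17.18 / 0.1756 = 97.84.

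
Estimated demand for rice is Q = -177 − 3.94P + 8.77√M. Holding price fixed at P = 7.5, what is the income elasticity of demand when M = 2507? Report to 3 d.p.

0.944

At P = 7.5, M = 2507: Q = 232.563.
Holding P constant, ∂Q/∂M = 8.77/(2√M) = 0.0875775.
η_M = (∂Q/∂M)·(M/Q) = 0.0875775 × (2507/232.563) = 0.944.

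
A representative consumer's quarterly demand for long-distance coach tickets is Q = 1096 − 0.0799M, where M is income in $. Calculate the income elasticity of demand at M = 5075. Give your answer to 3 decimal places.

At M = 5075: Q = 690.507.
dQ/dM = −0.0799.
η = (dQ/dM)·(M/Q) = -0.0799 × (5075/690.507) = -0.587.

-0.587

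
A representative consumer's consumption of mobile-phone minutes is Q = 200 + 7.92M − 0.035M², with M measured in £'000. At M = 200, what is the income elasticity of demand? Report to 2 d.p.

At M = 200: Q = 384.0000.
dQ/dM = 7.92 − 0.07M = -6.08000.
η = (dQ/dM)·(M/Q) = -6.08000 × (200/384.0000) = -3.17.

-3.17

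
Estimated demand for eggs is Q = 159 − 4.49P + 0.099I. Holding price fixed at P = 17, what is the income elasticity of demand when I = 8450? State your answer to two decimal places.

0.91

At P = 17, I = 8450: Q = 919.220.
Holding P constant, ∂Q/∂I = 0.099.
η_I = (∂Q/∂I)·(I/Q) = 0.099 × (8450/919.220) = 0.91.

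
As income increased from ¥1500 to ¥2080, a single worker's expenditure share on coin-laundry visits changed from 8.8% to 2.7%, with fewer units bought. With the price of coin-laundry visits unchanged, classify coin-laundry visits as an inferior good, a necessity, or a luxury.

Quantity demanded falls as income rises, so η < 0.

inferior good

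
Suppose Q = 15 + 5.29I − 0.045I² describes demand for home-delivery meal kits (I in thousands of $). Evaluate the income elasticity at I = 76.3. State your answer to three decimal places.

At I = 76.3: Q = 156.6510.
dQ/dI = 5.29 − 0.09I = -1.57700.
η = (dQ/dI)·(I/Q) = -1.57700 × (76.3/156.6510) = -0.768.

-0.768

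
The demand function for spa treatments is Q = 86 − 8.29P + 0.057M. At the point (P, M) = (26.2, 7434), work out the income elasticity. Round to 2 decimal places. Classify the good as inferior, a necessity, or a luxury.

At P = 26.2, M = 7434: Q = 292.540.
Holding P constant, ∂Q/∂M = 0.057.
η_M = (∂Q/∂M)·(M/Q) = 0.057 × (7434/292.540) = 1.45.
Since η > 1, this is a luxury.

1.45 (luxury)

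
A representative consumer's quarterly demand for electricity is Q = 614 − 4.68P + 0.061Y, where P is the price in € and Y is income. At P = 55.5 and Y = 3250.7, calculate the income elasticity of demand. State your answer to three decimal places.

0.359

At P = 55.5, Y = 3250.7: Q = 552.553.
Holding P constant, ∂Q/∂Y = 0.061.
η_Y = (∂Q/∂Y)·(Y/Q) = 0.061 × (3250.7/552.553) = 0.359.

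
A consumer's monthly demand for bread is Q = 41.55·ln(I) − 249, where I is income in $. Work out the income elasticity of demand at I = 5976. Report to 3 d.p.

At I = 5976: Q = 112.298.
dQ/dI = 41.55/I = 0.00695281 at this income.
η = (dQ/dI)·(I/Q) = 0.00695281 × (5976/112.298) = 0.370.

0.370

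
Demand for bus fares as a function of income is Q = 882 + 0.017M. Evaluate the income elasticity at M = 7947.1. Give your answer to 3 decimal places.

At M = 7947.1: Q = 1017.101.
dQ/dM = 0.017.
η = (dQ/dM)·(M/Q) = 0.017 × (7947.1/1017.101) = 0.133.

0.133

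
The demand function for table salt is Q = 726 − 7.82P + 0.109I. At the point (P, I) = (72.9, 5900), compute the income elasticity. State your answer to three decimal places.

At P = 72.9, I = 5900: Q = 799.022.
Holding P constant, ∂Q/∂I = 0.109.
η_I = (∂Q/∂I)·(I/Q) = 0.109 × (5900/799.022) = 0.805.

0.805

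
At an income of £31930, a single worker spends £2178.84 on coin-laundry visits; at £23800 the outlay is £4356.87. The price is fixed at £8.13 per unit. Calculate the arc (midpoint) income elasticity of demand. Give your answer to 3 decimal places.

-2.284

With a constant price, Q₁ = 2178.84/8.13 = 268.000 and Q₂ = 4356.87/8.13 = 535.900 (equivalently, work directly with expenditure since P cancels).
Midpoint %ΔQ = (4356.87 − 2178.84)/3267.86 = 0.66650; midpoint %ΔI = (23800 − 31930)/27865 = -0.29176.
η = 0.66650 / -0.29176 = -2.284.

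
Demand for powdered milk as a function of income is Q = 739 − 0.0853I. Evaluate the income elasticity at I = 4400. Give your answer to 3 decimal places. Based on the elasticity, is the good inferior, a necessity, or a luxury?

At I = 4400: Q = 363.680.
dQ/dI = −0.0853.
η = (dQ/dI)·(I/Q) = -0.0853 × (4400/363.680) = -1.032.
Since η < 0, the good is an inferior good.

-1.032 (inferior good)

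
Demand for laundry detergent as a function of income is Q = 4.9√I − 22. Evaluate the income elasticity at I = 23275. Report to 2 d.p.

0.52

At I = 23275: Q = 725.551.
dQ/dI = 4.9/(2√I) = 0.0160591 at this income.
η = (dQ/dI)·(I/Q) = 0.0160591 × (23275/725.551) = 0.52.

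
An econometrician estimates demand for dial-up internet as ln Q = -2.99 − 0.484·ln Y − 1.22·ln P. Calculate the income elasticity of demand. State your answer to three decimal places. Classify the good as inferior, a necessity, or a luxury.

In a log-linear demand, the coefficient on ln Y is the income elasticity.
So η = -0.484.
η < 0 ⇒ inferior good.

-0.484 (inferior good)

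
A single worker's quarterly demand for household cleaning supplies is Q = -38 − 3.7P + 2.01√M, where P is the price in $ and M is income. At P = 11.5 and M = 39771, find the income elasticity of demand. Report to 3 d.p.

0.626

At P = 11.5, M = 39771: Q = 320.298.
Holding P constant, ∂Q/∂M = 2.01/(2√M) = 0.00503945.
η_M = (∂Q/∂M)·(M/Q) = 0.00503945 × (39771/320.298) = 0.626.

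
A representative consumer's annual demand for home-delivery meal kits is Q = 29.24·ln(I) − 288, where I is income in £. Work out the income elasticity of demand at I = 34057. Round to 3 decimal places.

At I = 34057: Q = 17.143.
dQ/dI = 29.24/I = 0.000858561 at this income.
η = (dQ/dI)·(I/Q) = 0.000858561 × (34057/17.143) = 1.706.

1.706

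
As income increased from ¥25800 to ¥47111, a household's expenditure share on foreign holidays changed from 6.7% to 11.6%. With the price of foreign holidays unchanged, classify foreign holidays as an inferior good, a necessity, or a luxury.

The budget share rises as income rises, so η > 1.

luxury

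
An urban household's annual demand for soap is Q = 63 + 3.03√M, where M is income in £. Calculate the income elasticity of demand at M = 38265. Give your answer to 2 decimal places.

At M = 38265: Q = 655.712.
dQ/dM = 3.03/(2√M) = 0.00774483 at this income.
η = (dQ/dM)·(M/Q) = 0.00774483 × (38265/655.712) = 0.45.

0.45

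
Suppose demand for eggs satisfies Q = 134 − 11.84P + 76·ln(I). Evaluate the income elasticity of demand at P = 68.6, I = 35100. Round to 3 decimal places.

At P = 68.6, I = 35100: Q = 117.189.
Holding P constant, ∂Q/∂I = 76/I = 0.00216524.
η_I = (∂Q/∂I)·(I/Q) = 0.00216524 × (35100/117.189) = 0.649.

0.649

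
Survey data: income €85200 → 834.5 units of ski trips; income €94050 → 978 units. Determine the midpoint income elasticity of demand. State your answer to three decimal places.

1.604

ΔQ = 978 − 834.5 = 143.5; midpoint Q̄ = (834.5 + 978)/2 = 906.25.
ΔI = 94050 − 85200 = 8850; midpoint Ī = (85200 + 94050)/2 = 89625.
η = (ΔQ/Q̄) ÷ (ΔI/Ī) = (143.5/906.25) ÷ (8850/89625) = 1.604.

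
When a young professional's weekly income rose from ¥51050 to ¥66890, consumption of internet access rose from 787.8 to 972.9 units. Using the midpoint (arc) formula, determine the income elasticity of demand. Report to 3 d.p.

ΔQ = 972.9 − 787.8 = 185.1; midpoint Q̄ = (787.8 + 972.9)/2 = 880.35.
ΔI = 66890 − 51050 = 15840; midpoint Ī = (51050 + 66890)/2 = 58970.
η = (ΔQ/Q̄) ÷ (ΔI/Ī) = (185.1/880.35) ÷ (15840/58970) = 0.783.

0.783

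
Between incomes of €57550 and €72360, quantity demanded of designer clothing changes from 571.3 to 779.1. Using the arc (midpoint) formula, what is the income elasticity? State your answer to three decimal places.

1.350

ΔQ = 779.1 − 571.3 = 207.8; midpoint Q̄ = (571.3 + 779.1)/2 = 675.2.
ΔI = 72360 − 57550 = 14810; midpoint Ī = (57550 + 72360)/2 = 64955.
η = (ΔQ/Q̄) ÷ (ΔI/Ī) = (207.8/675.2) ÷ (14810/64955) = 1.350.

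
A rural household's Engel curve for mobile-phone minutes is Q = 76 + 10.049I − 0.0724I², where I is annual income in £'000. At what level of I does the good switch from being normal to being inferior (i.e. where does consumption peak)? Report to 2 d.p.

69.40

dQ/dI = 10.049 − 0.1448I.
The good is inferior where dQ/dI < 0. Setting dQ/dI = 0 gives I = 10.049 / 0.1448 = 69.40.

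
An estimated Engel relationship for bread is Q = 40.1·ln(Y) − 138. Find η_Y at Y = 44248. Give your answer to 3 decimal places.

0.138

At Y = 44248: Q = 290.972.
dQ/dY = 40.1/Y = 0.000906256 at this income.
η = (dQ/dY)·(Y/Q) = 0.000906256 × (44248/290.972) = 0.138.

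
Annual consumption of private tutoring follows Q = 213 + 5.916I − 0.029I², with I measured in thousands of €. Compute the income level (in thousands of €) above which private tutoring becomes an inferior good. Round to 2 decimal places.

102.00

dQ/dI = 5.916 − 0.058I.
The good is inferior where dQ/dI < 0. Setting dQ/dI = 0 gives I = 5.916 / 0.058 = 102.00.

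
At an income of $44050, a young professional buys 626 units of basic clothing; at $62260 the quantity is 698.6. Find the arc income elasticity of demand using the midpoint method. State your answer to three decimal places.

0.320

ΔQ = 698.6 − 626 = 72.6; midpoint Q̄ = (626 + 698.6)/2 = 662.3.
ΔI = 62260 − 44050 = 18210; midpoint Ī = (44050 + 62260)/2 = 53155.
η = (ΔQ/Q̄) ÷ (ΔI/Ī) = (72.6/662.3) ÷ (18210/53155) = 0.320.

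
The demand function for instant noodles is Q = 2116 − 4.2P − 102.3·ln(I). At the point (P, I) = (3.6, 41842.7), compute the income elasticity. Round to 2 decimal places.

At P = 3.6, I = 41842.7: Q = 1012.237.
Holding P constant, ∂Q/∂I = -102.3/I = -0.00244487.
η_I = (∂Q/∂I)·(I/Q) = -0.00244487 × (41842.7/1012.237) = -0.10.

-0.10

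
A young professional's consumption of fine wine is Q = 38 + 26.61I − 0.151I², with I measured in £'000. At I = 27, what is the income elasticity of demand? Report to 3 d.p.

At I = 27: Q = 646.3910.
dQ/dI = 26.61 − 0.302I = 18.45600.
η = (dQ/dI)·(I/Q) = 18.45600 × (27/646.3910) = 0.771.

0.771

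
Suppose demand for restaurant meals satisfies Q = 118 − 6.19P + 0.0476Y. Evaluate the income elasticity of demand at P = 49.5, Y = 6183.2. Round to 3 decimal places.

2.779

At P = 49.5, Y = 6183.2: Q = 105.915.
Holding P constant, ∂Q/∂Y = 0.0476.
η_Y = (∂Q/∂Y)·(Y/Q) = 0.0476 × (6183.2/105.915) = 2.779.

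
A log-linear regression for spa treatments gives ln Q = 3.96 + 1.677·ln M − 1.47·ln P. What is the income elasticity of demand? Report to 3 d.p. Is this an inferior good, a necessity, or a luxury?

In a log-linear demand, the coefficient on ln M is the income elasticity.
So η = 1.677.
η > 1 ⇒ luxury.

1.677 (luxury)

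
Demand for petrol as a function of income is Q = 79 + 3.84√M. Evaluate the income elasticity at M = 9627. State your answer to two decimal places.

0.41

At M = 9627: Q = 455.770.
dQ/dM = 3.84/(2√M) = 0.0195684 at this income.
η = (dQ/dM)·(M/Q) = 0.0195684 × (9627/455.770) = 0.41.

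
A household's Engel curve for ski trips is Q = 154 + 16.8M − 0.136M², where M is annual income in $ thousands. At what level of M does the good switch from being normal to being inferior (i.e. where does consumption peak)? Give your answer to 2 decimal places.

dQ/dM = 16.8 − 0.272M.
The good is inferior where dQ/dM < 0. Setting dQ/dM = 0 gives M = 16.8 / 0.272 = 61.76.

61.76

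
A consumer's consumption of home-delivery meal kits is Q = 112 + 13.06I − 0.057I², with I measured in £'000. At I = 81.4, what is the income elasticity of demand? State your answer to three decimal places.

At I = 81.4: Q = 797.4043.
dQ/dI = 13.06 − 0.114I = 3.78040.
η = (dQ/dI)·(I/Q) = 3.78040 × (81.4/797.4043) = 0.386.

0.386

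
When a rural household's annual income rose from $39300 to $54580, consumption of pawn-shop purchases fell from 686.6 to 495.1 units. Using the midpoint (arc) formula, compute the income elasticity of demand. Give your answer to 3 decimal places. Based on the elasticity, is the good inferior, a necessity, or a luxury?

-0.996 (inferior good)

ΔQ = 495.1 − 686.6 = -191.5; midpoint Q̄ = (686.6 + 495.1)/2 = 590.85.
ΔI = 54580 − 39300 = 15280; midpoint Ī = (39300 + 54580)/2 = 46940.
η = (ΔQ/Q̄) ÷ (ΔI/Ī) = (-191.5/590.85) ÷ (15280/46940) = -0.996.
η < 0 ⇒ inferior good.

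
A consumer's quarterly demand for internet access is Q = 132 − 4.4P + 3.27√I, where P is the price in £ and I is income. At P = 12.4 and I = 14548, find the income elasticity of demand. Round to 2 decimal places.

At P = 12.4, I = 14548: Q = 471.851.
Holding P constant, ∂Q/∂I = 3.27/(2√I) = 0.0135555.
η_I = (∂Q/∂I)·(I/Q) = 0.0135555 × (14548/471.851) = 0.42.

0.42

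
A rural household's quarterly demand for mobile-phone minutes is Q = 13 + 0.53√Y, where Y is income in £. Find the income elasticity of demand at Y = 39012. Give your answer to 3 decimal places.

0.445

At Y = 39012: Q = 117.683.
dQ/dY = 0.53/(2√Y) = 0.00134167 at this income.
η = (dQ/dY)·(Y/Q) = 0.00134167 × (39012/117.683) = 0.445.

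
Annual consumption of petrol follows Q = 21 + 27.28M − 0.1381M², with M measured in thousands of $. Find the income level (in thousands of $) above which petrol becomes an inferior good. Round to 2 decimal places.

98.77

dQ/dM = 27.28 − 0.2762M.
The good is inferior where dQ/dM < 0. Setting dQ/dM = 0 gives M = 27.28 / 0.2762 = 98.77.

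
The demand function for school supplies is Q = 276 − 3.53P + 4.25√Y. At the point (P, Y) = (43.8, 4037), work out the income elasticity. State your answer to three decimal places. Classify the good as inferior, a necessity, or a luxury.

At P = 43.8, Y = 4037: Q = 391.420.
Holding P constant, ∂Q/∂Y = 4.25/(2√Y) = 0.0334449.
η_Y = (∂Q/∂Y)·(Y/Q) = 0.0334449 × (4037/391.420) = 0.345.
Since 0 < η < 1, this is a necessity.

0.345 (necessity)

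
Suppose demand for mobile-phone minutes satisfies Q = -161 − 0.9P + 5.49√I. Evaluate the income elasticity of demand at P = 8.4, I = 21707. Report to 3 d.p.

At P = 8.4, I = 21707: Q = 640.298.
Holding P constant, ∂Q/∂I = 5.49/(2√I) = 0.0186313.
η_I = (∂Q/∂I)·(I/Q) = 0.0186313 × (21707/640.298) = 0.632.

0.632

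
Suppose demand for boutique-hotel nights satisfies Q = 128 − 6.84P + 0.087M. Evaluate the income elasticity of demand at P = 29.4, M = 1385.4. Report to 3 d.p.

At P = 29.4, M = 1385.4: Q = 47.434.
Holding P constant, ∂Q/∂M = 0.087.
η_M = (∂Q/∂M)·(M/Q) = 0.087 × (1385.4/47.434) = 2.541.

2.541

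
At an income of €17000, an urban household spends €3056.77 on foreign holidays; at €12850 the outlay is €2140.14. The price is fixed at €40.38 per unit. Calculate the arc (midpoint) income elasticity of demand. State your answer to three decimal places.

With a constant price, Q₁ = 3056.77/40.38 = 75.700 and Q₂ = 2140.14/40.38 = 53.000 (equivalently, work directly with expenditure since P cancels).
Midpoint %ΔQ = (2140.14 − 3056.77)/2598.46 = -0.35276; midpoint %ΔI = (12850 − 17000)/14925 = -0.27806.
η = -0.35276 / -0.27806 = 1.269.

1.269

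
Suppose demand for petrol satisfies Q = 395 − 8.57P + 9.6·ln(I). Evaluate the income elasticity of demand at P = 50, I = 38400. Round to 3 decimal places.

At P = 50, I = 38400: Q = 67.836.
Holding P constant, ∂Q/∂I = 9.6/I = 0.00025.
η_I = (∂Q/∂I)·(I/Q) = 0.00025 × (38400/67.836) = 0.142.

0.142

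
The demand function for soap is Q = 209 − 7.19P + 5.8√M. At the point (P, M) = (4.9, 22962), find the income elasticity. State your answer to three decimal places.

0.417

At P = 4.9, M = 22962: Q = 1052.656.
Holding P constant, ∂Q/∂M = 5.8/(2√M) = 0.0191378.
η_M = (∂Q/∂M)·(M/Q) = 0.0191378 × (22962/1052.656) = 0.417.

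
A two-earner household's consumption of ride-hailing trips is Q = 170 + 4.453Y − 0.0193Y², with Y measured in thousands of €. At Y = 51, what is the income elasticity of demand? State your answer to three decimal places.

At Y = 51: Q = 346.9037.
dQ/dY = 4.453 − 0.0386Y = 2.48440.
η = (dQ/dY)·(Y/Q) = 2.48440 × (51/346.9037) = 0.365.

0.365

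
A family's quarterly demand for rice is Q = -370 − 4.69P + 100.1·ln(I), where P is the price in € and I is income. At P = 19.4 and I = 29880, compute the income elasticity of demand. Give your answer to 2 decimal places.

0.18

At P = 19.4, I = 29880: Q = 570.539.
Holding P constant, ∂Q/∂I = 100.1/I = 0.00335007.
η_I = (∂Q/∂I)·(I/Q) = 0.00335007 × (29880/570.539) = 0.18.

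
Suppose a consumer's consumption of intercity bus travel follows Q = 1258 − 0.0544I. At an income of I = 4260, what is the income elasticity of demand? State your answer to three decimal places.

At I = 4260: Q = 1026.256.
dQ/dI = −0.0544.
η = (dQ/dI)·(I/Q) = -0.0544 × (4260/1026.256) = -0.226.

-0.226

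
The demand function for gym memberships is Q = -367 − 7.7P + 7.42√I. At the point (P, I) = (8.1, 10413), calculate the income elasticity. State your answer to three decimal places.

1.155

At P = 8.1, I = 10413: Q = 327.797.
Holding P constant, ∂Q/∂I = 7.42/(2√I) = 0.0363568.
η_I = (∂Q/∂I)·(I/Q) = 0.0363568 × (10413/327.797) = 1.155.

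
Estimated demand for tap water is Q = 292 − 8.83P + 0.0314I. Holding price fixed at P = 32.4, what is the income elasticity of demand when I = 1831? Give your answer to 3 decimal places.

0.907

At P = 32.4, I = 1831: Q = 63.401.
Holding P constant, ∂Q/∂I = 0.0314.
η_I = (∂Q/∂I)·(I/Q) = 0.0314 × (1831/63.401) = 0.907.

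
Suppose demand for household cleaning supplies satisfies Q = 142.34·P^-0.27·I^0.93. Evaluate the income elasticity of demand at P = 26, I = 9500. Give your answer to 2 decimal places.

0.93

For a multiplicative demand Q = A·P^α·I^β, the income elasticity is β everywhere.
Here β = 0.93, so η = 0.93.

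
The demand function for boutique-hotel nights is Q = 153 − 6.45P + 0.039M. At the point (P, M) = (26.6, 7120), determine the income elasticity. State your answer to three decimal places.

At P = 26.6, M = 7120: Q = 259.110.
Holding P constant, ∂Q/∂M = 0.039.
η_M = (∂Q/∂M)·(M/Q) = 0.039 × (7120/259.110) = 1.072.

1.072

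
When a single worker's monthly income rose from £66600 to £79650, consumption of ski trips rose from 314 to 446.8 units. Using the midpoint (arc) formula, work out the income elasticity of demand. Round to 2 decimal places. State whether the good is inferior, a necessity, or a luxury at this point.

1.96 (luxury)

ΔQ = 446.8 − 314 = 132.8; midpoint Q̄ = (314 + 446.8)/2 = 380.4.
ΔI = 79650 − 66600 = 13050; midpoint Ī = (66600 + 79650)/2 = 73125.
η = (ΔQ/Q̄) ÷ (ΔI/Ī) = (132.8/380.4) ÷ (13050/73125) = 1.96.
η > 1 ⇒ luxury.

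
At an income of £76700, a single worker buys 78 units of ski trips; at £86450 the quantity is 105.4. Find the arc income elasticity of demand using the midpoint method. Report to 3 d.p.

ΔQ = 105.4 − 78 = 27.4; midpoint Q̄ = (78 + 105.4)/2 = 91.7.
ΔI = 86450 − 76700 = 9750; midpoint Ī = (76700 + 86450)/2 = 81575.
η = (ΔQ/Q̄) ÷ (ΔI/Ī) = (27.4/91.7) ÷ (9750/81575) = 2.500.

2.500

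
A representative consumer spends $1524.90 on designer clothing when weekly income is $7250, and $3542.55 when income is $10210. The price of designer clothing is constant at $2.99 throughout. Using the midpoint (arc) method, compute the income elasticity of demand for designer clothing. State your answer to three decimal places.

With a constant price, Q₁ = 1524.90/2.99 = 510.000 and Q₂ = 3542.55/2.99 = 1184.799 (equivalently, work directly with expenditure since P cancels).
Midpoint %ΔQ = (3542.55 − 1524.90)/2533.73 = 0.79632; midpoint %ΔI = (10210 − 7250)/8730 = 0.33906.
η = 0.79632 / 0.33906 = 2.349.

2.349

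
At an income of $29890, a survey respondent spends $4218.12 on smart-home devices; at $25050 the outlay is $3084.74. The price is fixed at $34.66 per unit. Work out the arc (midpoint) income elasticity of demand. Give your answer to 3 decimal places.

1.762

With a constant price, Q₁ = 4218.12/34.66 = 121.700 and Q₂ = 3084.74/34.66 = 89.000 (equivalently, work directly with expenditure since P cancels).
Midpoint %ΔQ = (3084.74 − 4218.12)/3651.43 = -0.31039; midpoint %ΔI = (25050 − 29890)/27470 = -0.17619.
η = -0.31039 / -0.17619 = 1.762.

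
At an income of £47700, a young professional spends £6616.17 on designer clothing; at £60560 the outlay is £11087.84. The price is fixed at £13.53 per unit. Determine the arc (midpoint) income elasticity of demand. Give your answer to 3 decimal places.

2.126

With a constant price, Q₁ = 6616.17/13.53 = 489.000 and Q₂ = 11087.84/13.53 = 819.500 (equivalently, work directly with expenditure since P cancels).
Midpoint %ΔQ = (11087.84 − 6616.17)/8852.01 = 0.50516; midpoint %ΔI = (60560 − 47700)/54130 = 0.23758.
η = 0.50516 / 0.23758 = 2.126.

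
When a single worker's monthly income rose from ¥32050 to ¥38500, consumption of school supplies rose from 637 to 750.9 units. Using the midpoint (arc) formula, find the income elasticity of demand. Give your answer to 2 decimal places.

ΔQ = 750.9 − 637 = 113.9; midpoint Q̄ = (637 + 750.9)/2 = 693.95.
ΔI = 38500 − 32050 = 6450; midpoint Ī = (32050 + 38500)/2 = 35275.
η = (ΔQ/Q̄) ÷ (ΔI/Ī) = (113.9/693.95) ÷ (6450/35275) = 0.90.

0.90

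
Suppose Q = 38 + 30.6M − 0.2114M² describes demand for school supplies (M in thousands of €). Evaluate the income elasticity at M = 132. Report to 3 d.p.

-8.451

At M = 132: Q = 393.7664.
dQ/dM = 30.6 − 0.4228M = -25.20960.
η = (dQ/dM)·(M/Q) = -25.20960 × (132/393.7664) = -8.451.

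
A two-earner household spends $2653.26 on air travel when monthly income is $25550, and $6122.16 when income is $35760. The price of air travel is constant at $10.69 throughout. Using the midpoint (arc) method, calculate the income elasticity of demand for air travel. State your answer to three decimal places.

2.374

With a constant price, Q₁ = 2653.26/10.69 = 248.200 and Q₂ = 6122.16/10.69 = 572.700 (equivalently, work directly with expenditure since P cancels).
Midpoint %ΔQ = (6122.16 − 2653.26)/4387.71 = 0.79059; midpoint %ΔI = (35760 − 25550)/30655 = 0.33306.
η = 0.79059 / 0.33306 = 2.374.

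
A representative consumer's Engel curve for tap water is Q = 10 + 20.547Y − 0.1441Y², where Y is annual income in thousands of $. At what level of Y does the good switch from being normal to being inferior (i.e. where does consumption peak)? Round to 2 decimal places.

dQ/dY = 20.547 − 0.2882Y.
The good is inferior where dQ/dY < 0. Setting dQ/dY = 0 gives Y = 20.547 / 0.2882 = 71.29.

71.29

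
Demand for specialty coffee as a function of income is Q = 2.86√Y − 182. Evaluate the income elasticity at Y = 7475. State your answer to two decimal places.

At Y = 7475: Q = 65.270.
dQ/dY = 2.86/(2√Y) = 0.0165398 at this income.
η = (dQ/dY)·(Y/Q) = 0.0165398 × (7475/65.270) = 1.89.

1.89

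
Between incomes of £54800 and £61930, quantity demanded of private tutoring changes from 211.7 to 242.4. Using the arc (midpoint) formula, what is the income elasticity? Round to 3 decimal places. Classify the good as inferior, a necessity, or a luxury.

1.107 (luxury)

ΔQ = 242.4 − 211.7 = 30.7; midpoint Q̄ = (211.7 + 242.4)/2 = 227.05.
ΔI = 61930 − 54800 = 7130; midpoint Ī = (54800 + 61930)/2 = 58365.
η = (ΔQ/Q̄) ÷ (ΔI/Ī) = (30.7/227.05) ÷ (7130/58365) = 1.107.
η > 1 ⇒ luxury.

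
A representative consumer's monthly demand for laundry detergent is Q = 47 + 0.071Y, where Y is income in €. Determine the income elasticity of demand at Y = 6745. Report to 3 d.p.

0.911

At Y = 6745: Q = 525.895.
dQ/dY = 0.071.
η = (dQ/dY)·(Y/Q) = 0.071 × (6745/525.895) = 0.911.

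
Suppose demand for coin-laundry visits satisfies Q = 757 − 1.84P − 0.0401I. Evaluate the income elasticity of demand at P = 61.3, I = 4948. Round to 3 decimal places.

-0.445

At P = 61.3, I = 4948: Q = 445.793.
Holding P constant, ∂Q/∂I = −0.0401.
η_I = (∂Q/∂I)·(I/Q) = -0.0401 × (4948/445.793) = -0.445.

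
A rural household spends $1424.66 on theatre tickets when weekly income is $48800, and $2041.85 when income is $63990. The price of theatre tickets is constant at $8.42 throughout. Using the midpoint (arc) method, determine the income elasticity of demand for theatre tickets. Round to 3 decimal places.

With a constant price, Q₁ = 1424.66/8.42 = 169.200 and Q₂ = 2041.85/8.42 = 242.500 (equivalently, work directly with expenditure since P cancels).
Midpoint %ΔQ = (2041.85 − 1424.66)/1733.26 = 0.35609; midpoint %ΔI = (63990 − 48800)/56395 = 0.26935.
η = 0.35609 / 0.26935 = 1.322.

1.322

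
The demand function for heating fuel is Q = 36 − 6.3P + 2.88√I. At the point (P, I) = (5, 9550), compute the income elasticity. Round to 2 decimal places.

0.49

At P = 5, I = 9550: Q = 285.945.
Holding P constant, ∂Q/∂I = 2.88/(2√I) = 0.0147354.
η_I = (∂Q/∂I)·(I/Q) = 0.0147354 × (9550/285.945) = 0.49.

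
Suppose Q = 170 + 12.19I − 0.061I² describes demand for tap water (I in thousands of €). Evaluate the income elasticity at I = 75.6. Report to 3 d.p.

0.302

At I = 75.6: Q = 742.9270.
dQ/dI = 12.19 − 0.122I = 2.96680.
η = (dQ/dI)·(I/Q) = 2.96680 × (75.6/742.9270) = 0.302.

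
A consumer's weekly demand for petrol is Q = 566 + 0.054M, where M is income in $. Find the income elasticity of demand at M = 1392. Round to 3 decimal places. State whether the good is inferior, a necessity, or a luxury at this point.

0.117 (necessity)

At M = 1392: Q = 641.168.
dQ/dM = 0.054.
η = (dQ/dM)·(M/Q) = 0.054 × (1392/641.168) = 0.117.
Since 0 < η < 1, the good is a necessity.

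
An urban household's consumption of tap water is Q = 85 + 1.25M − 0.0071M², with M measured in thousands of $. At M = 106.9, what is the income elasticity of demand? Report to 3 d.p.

At M = 106.9: Q = 137.4890.
dQ/dM = 1.25 − 0.0142M = -0.26798.
η = (dQ/dM)·(M/Q) = -0.26798 × (106.9/137.4890) = -0.208.

-0.208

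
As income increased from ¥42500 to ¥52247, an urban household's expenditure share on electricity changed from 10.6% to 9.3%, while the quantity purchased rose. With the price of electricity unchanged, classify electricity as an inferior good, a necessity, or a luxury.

Quantity rises but the budget share falls as income rises, so 0 < η < 1.

necessity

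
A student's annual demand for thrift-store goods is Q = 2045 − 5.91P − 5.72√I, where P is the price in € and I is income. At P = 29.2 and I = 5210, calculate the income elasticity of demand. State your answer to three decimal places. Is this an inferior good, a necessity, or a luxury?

At P = 29.2, I = 5210: Q = 1459.557.
Holding P constant, ∂Q/∂I = -5.72/(2√I) = -0.039623.
η_I = (∂Q/∂I)·(I/Q) = -0.039623 × (5210/1459.557) = -0.141.
Since η < 0, this is an inferior good.

-0.141 (inferior good)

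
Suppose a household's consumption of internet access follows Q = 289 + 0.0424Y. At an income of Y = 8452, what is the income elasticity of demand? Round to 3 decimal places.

0.554

At Y = 8452: Q = 647.365.
dQ/dY = 0.0424.
η = (dQ/dY)·(Y/Q) = 0.0424 × (8452/647.365) = 0.554.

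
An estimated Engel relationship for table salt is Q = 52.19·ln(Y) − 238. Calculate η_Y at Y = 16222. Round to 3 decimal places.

0.195

At Y = 16222: Q = 267.936.
dQ/dY = 52.19/Y = 0.00321724 at this income.
η = (dQ/dY)·(Y/Q) = 0.00321724 × (16222/267.936) = 0.195.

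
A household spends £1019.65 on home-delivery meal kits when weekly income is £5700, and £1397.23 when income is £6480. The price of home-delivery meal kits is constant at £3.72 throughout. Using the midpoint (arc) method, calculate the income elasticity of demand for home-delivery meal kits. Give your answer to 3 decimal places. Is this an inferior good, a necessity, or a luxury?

With a constant price, Q₁ = 1019.65/3.72 = 274.099 and Q₂ = 1397.23/3.72 = 375.599 (equivalently, work directly with expenditure since P cancels).
Midpoint %ΔQ = (1397.23 − 1019.65)/1208.44 = 0.31245; midpoint %ΔI = (6480 − 5700)/6090 = 0.12808.
η = 0.31245 / 0.12808 = 2.440.
η > 1 ⇒ luxury.

2.440 (luxury)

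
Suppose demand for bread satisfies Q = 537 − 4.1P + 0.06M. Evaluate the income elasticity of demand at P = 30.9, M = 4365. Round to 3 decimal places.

0.390

At P = 30.9, M = 4365: Q = 672.210.
Holding P constant, ∂Q/∂M = 0.06.
η_M = (∂Q/∂M)·(M/Q) = 0.06 × (4365/672.210) = 0.390.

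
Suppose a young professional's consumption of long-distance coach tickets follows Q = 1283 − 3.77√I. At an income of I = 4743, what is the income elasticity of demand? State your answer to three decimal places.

At I = 4743: Q = 1023.362.
dQ/dI = -3.77/(2√I) = -0.0273706 at this income.
η = (dQ/dI)·(I/Q) = -0.0273706 × (4743/1023.362) = -0.127.

-0.127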